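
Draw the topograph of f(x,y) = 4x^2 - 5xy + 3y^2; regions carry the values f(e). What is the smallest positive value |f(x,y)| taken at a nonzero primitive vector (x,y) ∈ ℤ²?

translate: b→3 (≡-5 mod 8), so (4,-5,3)→(4,3,2)
flip: (4,3,2)→(2,-3,4)
translate: b→1 (≡-3 mod 4), so (2,-3,4)→(2,1,3)
reduced (well bottom): (2,1,3) with a≤c, −a<b≤a
well minimum = a = 2

2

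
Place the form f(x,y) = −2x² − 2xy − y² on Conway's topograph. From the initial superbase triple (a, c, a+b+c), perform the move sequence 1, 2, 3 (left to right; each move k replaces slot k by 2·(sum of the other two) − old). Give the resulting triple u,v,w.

start (-2,-1,-5) = (f(1,0),f(0,1),f(1,1))
replace slot 1: 2·((-1)+(-5)) − (-2) = -10 → (-10,-1,-5)
replace slot 2: 2·((-10)+(-5)) − (-1) = -29 → (-10,-29,-5)
replace slot 3: 2·((-10)+(-29)) − (-5) = -73 → (-10,-29,-73)

-10,-29,-73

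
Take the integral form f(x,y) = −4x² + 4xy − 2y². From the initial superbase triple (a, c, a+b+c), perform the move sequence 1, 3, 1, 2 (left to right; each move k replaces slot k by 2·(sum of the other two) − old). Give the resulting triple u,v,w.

start (-4,-2,-2) = (f(1,0),f(0,1),f(1,1))
replace slot 1: 2·((-2)+(-2)) − (-4) = -4 → (-4,-2,-2)
replace slot 3: 2·((-4)+(-2)) − (-2) = -10 → (-4,-2,-10)
replace slot 1: 2·((-2)+(-10)) − (-4) = -20 → (-20,-2,-10)
replace slot 2: 2·((-20)+(-10)) − (-2) = -58 → (-20,-58,-10)

-20,-58,-10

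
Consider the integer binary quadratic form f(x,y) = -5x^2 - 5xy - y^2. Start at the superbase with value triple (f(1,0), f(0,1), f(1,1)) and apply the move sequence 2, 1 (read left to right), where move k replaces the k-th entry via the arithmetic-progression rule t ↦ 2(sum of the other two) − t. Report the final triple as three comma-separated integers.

start (-5,-1,-11) = (f(1,0),f(0,1),f(1,1))
replace slot 2: 2·((-5)+(-11)) − (-1) = -31 → (-5,-31,-11)
replace slot 1: 2·((-31)+(-11)) − (-5) = -79 → (-79,-31,-11)

-79,-31,-11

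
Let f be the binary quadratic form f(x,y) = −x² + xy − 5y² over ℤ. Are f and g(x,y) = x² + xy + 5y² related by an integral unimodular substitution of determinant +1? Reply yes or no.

D₁ = -19, D₂ = -19
f is negative-definite; reduce −f:
−f: translate: b→1 (≡-1 mod 2), so (1,-1,5)→(1,1,5)
−f: reduced (well bottom): (1,1,5) with a≤c, −a<b≤a
flip sign back: reduced form of f is (-1,-1,-5)
g: reduced (well bottom): (1,1,5) with a≤c, −a<b≤a
reduced forms (-1, -1, -5) vs (1, 1, 5) ⇒ inequivalent

no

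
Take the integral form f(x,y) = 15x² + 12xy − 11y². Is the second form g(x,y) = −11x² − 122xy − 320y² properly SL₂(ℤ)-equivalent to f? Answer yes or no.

D₁ = 804, D₂ = 804
river cycle of f (length 14): (-11, 10, 16), (16, 22, -5), (-5, 28, 1), (1, 28, -5), (-5, 22, 16), (16, 10, -11), (-11, 12, 15), (15, 18, -8), (-8, 14, 19), (19, 24, -3), … (4 more)
river cycle of g (length 14): (-11, 10, 16), (16, 22, -5), (-5, 28, 1), (1, 28, -5), (-5, 22, 16), (16, 10, -11), (-11, 12, 15), (15, 18, -8), (-8, 14, 19), (19, 24, -3), … (4 more)
cycles coincide ⇒ equivalent

yes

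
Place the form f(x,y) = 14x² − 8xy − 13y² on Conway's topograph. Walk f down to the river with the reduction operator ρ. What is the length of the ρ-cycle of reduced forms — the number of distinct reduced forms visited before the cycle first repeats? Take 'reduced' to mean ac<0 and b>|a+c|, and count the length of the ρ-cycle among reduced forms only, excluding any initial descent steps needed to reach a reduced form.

D = 792, ⌊√D⌋ = 28
descent: ρ → (-13,8,14)  [lands on river]
river: ρ → (14,20,-7)
river: ρ → (-7,22,11)
river: ρ → (11,22,-7)
river: ρ → (-7,20,14)
river: ρ → (14,8,-13)
river: ρ → (-13,18,9)
river: ρ → (9,18,-13)
ρ-cycle length = 8 (tail of 1 descent step not counted)

8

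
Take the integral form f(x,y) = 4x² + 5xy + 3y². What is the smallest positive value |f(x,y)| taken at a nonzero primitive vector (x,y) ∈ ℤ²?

translate: b→-3 (≡5 mod 8), so (4,5,3)→(4,-3,2)
flip: (4,-3,2)→(2,3,4)
translate: b→-1 (≡3 mod 4), so (2,3,4)→(2,-1,3)
reduced (well bottom): (2,-1,3) with a≤c, −a<b≤a
well minimum = a = 2

2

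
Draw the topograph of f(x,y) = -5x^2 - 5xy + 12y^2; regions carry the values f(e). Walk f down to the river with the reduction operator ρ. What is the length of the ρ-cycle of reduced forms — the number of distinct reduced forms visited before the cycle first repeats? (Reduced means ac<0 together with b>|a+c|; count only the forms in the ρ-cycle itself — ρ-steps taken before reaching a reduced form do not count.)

D = 265, ⌊√D⌋ = 16
descent: ρ → (12,5,-5)
descent: ρ → (-5,15,2)  [lands on river]
river: ρ → (2,13,-12)
river: ρ → (-12,11,3)
river: ρ → (3,13,-8)
river: ρ → (-8,3,8)
river: ρ → (8,13,-3)
river: ρ → (-3,11,12)
river: ρ → (12,13,-2)
river: ρ → (-2,15,5)
river: ρ → (5,15,-2)
river: ρ → (-2,13,12)
river: ρ → (12,11,-3)
river: ρ → (-3,13,8)
river: ρ → (8,3,-8)
river: ρ → (-8,13,3)
river: ρ → (3,11,-12)
river: ρ → (-12,13,2)
river: ρ → (2,15,-5)
ρ-cycle length = 18 (tail of 2 descent steps not counted)

18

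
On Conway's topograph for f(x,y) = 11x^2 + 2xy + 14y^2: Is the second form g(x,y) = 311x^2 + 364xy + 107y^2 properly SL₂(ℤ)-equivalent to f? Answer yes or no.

D₁ = -612, D₂ = -612
f: reduced (well bottom): (11,2,14) with a≤c, −a<b≤a
g: translate: b→-258 (≡364 mod 622), so (311,364,107)→(311,-258,54)
g: flip: (311,-258,54)→(54,258,311)
g: translate: b→42 (≡258 mod 108), so (54,258,311)→(54,42,11)
g: flip: (54,42,11)→(11,-42,54)
g: translate: b→2 (≡-42 mod 22), so (11,-42,54)→(11,2,14)
g: reduced (well bottom): (11,2,14) with a≤c, −a<b≤a
reduced forms (11, 2, 14) vs (11, 2, 14) ⇒ equivalent

yes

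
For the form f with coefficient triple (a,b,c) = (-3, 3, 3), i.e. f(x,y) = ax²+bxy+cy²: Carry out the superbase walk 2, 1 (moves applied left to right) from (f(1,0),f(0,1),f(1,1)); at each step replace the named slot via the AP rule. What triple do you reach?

start (-3,3,3) = (f(1,0),f(0,1),f(1,1))
replace slot 2: 2·((-3)+3) − 3 = -3 → (-3,-3,3)
replace slot 1: 2·((-3)+3) − (-3) = 3 → (3,-3,3)

3,-3,3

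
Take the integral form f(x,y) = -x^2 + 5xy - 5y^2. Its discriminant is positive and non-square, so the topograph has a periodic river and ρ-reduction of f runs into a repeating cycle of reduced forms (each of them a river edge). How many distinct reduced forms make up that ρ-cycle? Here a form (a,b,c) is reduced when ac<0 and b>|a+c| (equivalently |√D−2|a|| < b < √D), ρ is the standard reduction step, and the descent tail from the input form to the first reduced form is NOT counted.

D = 5, ⌊√D⌋ = 2
descent: ρ → (-5,5,-1)
descent: ρ → (-1,1,1)  [lands on river]
river: ρ → (1,1,-1)
ρ-cycle length = 2 (tail of 2 descent steps not counted)

2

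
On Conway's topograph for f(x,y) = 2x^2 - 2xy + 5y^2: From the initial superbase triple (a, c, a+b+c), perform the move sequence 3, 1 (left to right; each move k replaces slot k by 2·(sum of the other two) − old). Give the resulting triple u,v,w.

start (2,5,5) = (f(1,0),f(0,1),f(1,1))
replace slot 3: 2·(2+5) − 5 = 9 → (2,5,9)
replace slot 1: 2·(5+9) − 2 = 26 → (26,5,9)

26,5,9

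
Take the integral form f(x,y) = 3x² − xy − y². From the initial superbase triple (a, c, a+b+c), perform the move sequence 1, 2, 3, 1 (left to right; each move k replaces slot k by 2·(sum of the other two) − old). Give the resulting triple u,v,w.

start (3,-1,1) = (f(1,0),f(0,1),f(1,1))
replace slot 1: 2·((-1)+1) − 3 = -3 → (-3,-1,1)
replace slot 2: 2·((-3)+1) − (-1) = -3 → (-3,-3,1)
replace slot 3: 2·((-3)+(-3)) − 1 = -13 → (-3,-3,-13)
replace slot 1: 2·((-3)+(-13)) − (-3) = -29 → (-29,-3,-13)

-29,-3,-13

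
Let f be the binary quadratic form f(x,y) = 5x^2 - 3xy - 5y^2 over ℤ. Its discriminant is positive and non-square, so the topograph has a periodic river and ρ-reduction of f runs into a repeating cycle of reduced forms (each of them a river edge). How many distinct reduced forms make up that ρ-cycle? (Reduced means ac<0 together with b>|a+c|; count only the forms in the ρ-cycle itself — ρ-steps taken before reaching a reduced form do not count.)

D = 109, ⌊√D⌋ = 10
descent: ρ → (-5,3,5)  [lands on river]
river: ρ → (5,7,-3)
river: ρ → (-3,5,7)
river: ρ → (7,9,-1)
river: ρ → (-1,9,7)
river: ρ → (7,5,-3)
river: ρ → (-3,7,5)
river: ρ → (5,3,-5)
river: ρ → (-5,7,3)
river: ρ → (3,5,-7)
river: ρ → (-7,9,1)
river: ρ → (1,9,-7)
river: ρ → (-7,5,3)
river: ρ → (3,7,-5)
ρ-cycle length = 14 (tail of 1 descent step not counted)

14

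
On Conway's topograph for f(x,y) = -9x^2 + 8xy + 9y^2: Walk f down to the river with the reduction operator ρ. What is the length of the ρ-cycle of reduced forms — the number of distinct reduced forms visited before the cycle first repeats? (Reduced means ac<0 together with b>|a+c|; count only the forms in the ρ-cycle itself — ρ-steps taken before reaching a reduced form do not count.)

D = 388, ⌊√D⌋ = 19
river: ρ → (9,10,-8)
river: ρ → (-8,6,11)
river: ρ → (11,16,-3)
river: ρ → (-3,14,16)
river: ρ → (16,18,-1)
river: ρ → (-1,18,16)
river: ρ → (16,14,-3)
river: ρ → (-3,16,11)
river: ρ → (11,6,-8)
river: ρ → (-8,10,9)
river: ρ → (9,8,-9)
river: ρ → (-9,10,8)
river: ρ → (8,6,-11)
river: ρ → (-11,16,3)
river: ρ → (3,14,-16)
river: ρ → (-16,18,1)
river: ρ → (1,18,-16)
river: ρ → (-16,14,3)
river: ρ → (3,16,-11)
river: ρ → (-11,6,8)
river: ρ → (8,10,-9)
river: ρ → (-9,8,9)
ρ-cycle length = 22 (tail of 0 descent steps not counted)

22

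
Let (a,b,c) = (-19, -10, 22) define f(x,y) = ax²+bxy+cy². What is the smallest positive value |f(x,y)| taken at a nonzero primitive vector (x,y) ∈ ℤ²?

descent: ρ → (22,10,-19)  [lands on river]
river: ρ → (-19,28,13)
river: ρ → (13,24,-23)
river: ρ → (-23,22,14)
river: ρ → (14,34,-11)
river: ρ → (-11,32,17)
river: ρ → (17,36,-7)
river: ρ → (-7,34,22)
closes: descent 1, river 8
min |a| on river = 7

7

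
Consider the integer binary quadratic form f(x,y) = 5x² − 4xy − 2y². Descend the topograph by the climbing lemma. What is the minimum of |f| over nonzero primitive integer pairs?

descent: ρ → (-2,4,5)  [lands on river]
river: ρ → (5,6,-1)
river: ρ → (-1,6,5)
river: ρ → (5,4,-2)
closes: descent 1, river 4
min |a| on river = 1

1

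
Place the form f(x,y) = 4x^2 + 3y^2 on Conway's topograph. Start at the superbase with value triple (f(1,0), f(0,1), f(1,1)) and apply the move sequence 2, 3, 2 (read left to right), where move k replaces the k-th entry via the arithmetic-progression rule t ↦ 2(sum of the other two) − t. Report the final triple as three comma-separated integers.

start (4,3,7) = (f(1,0),f(0,1),f(1,1))
replace slot 2: 2·(4+7) − 3 = 19 → (4,19,7)
replace slot 3: 2·(4+19) − 7 = 39 → (4,19,39)
replace slot 2: 2·(4+39) − 19 = 67 → (4,67,39)

4,67,39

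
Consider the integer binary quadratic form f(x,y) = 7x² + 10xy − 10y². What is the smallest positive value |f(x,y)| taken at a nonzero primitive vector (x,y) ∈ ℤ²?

river: ρ → (-10,10,7)
river: ρ → (7,18,-2)
river: ρ → (-2,18,7)
river: ρ → (7,10,-10)
closes: descent 0, river 4
min |a| on river = 2

2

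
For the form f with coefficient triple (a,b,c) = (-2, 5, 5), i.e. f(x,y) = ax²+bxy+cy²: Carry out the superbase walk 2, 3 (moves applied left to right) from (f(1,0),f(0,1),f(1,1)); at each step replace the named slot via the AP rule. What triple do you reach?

start (-2,5,8) = (f(1,0),f(0,1),f(1,1))
replace slot 2: 2·((-2)+8) − 5 = 7 → (-2,7,8)
replace slot 3: 2·((-2)+7) − 8 = 2 → (-2,7,2)

-2,7,2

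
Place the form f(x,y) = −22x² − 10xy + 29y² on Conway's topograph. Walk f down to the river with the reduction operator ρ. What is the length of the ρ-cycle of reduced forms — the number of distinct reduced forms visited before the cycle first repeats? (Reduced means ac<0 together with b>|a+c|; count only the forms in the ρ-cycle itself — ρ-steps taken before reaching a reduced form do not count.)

D = 2652, ⌊√D⌋ = 51
descent: ρ → (29,10,-22)  [lands on river]
river: ρ → (-22,34,17)
river: ρ → (17,34,-22)
river: ρ → (-22,10,29)
river: ρ → (29,48,-3)
river: ρ → (-3,48,29)
ρ-cycle length = 6 (tail of 1 descent step not counted)

6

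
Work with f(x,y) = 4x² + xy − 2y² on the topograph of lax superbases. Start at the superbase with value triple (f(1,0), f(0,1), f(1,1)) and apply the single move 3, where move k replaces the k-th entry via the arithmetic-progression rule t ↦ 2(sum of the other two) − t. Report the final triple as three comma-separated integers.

start (4,-2,3) = (f(1,0),f(0,1),f(1,1))
replace slot 3: 2·(4+(-2)) − 3 = 1 → (4,-2,1)

4,-2,1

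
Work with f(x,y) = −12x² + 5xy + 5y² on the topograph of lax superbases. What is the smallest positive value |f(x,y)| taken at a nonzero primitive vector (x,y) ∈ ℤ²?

descent: ρ → (5,15,-2)  [lands on river]
river: ρ → (-2,13,12)
river: ρ → (12,11,-3)
river: ρ → (-3,13,8)
river: ρ → (8,3,-8)
river: ρ → (-8,13,3)
river: ρ → (3,11,-12)
river: ρ → (-12,13,2)
river: ρ → (2,15,-5)
river: ρ → (-5,15,2)
river: ρ → (2,13,-12)
river: ρ → (-12,11,3)
river: ρ → (3,13,-8)
river: ρ → (-8,3,8)
river: ρ → (8,13,-3)
river: ρ → (-3,11,12)
river: ρ → (12,13,-2)
river: ρ → (-2,15,5)
closes: descent 1, river 18
min |a| on river = 2

2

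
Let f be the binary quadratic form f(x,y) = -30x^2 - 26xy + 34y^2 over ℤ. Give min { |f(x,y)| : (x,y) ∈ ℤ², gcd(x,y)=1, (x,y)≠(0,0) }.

descent: ρ → (34,26,-30)  [lands on river]
river: ρ → (-30,34,30)
river: ρ → (30,26,-34)
river: ρ → (-34,42,22)
river: ρ → (22,46,-30)
river: ρ → (-30,14,38)
river: ρ → (38,62,-6)
river: ρ → (-6,58,58)
river: ρ → (58,58,-6)
river: ρ → (-6,62,38)
river: ρ → (38,14,-30)
river: ρ → (-30,46,22)
river: ρ → (22,42,-34)
river: ρ → (-34,26,30)
river: ρ → (30,34,-30)
river: ρ → (-30,26,34)
river: ρ → (34,42,-22)
river: ρ → (-22,46,30)
river: ρ → (30,14,-38)
river: ρ → (-38,62,6)
river: ρ → (6,58,-58)
river: ρ → (-58,58,6)
river: ρ → (6,62,-38)
river: ρ → (-38,14,30)
river: ρ → (30,46,-22)
river: ρ → (-22,42,34)
closes: descent 1, river 26
min |a| on river = 6

6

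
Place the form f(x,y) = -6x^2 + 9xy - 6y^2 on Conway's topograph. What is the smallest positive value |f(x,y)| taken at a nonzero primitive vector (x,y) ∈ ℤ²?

translate: b→3 (≡-9 mod 12), so (6,-9,6)→(6,3,3)
flip: (6,3,3)→(3,-3,6)
translate: b→3 (≡-3 mod 6), so (3,-3,6)→(3,3,6)
reduced (well bottom): (3,3,6) with a≤c, −a<b≤a
well minimum |f| = |-3| = 3 (negative-definite)

3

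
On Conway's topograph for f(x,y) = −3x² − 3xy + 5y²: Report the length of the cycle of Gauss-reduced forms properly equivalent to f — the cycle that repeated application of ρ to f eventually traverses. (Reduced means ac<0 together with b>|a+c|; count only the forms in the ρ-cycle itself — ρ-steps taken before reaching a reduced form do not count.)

D = 69, ⌊√D⌋ = 8
descent: ρ → (5,3,-3)  [lands on river]
river: ρ → (-3,3,5)
river: ρ → (5,7,-1)
river: ρ → (-1,7,5)
ρ-cycle length = 4 (tail of 1 descent step not counted)

4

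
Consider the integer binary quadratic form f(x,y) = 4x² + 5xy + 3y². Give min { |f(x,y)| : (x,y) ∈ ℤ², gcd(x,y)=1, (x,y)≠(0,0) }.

translate: b→-3 (≡5 mod 8), so (4,5,3)→(4,-3,2)
flip: (4,-3,2)→(2,3,4)
translate: b→-1 (≡3 mod 4), so (2,3,4)→(2,-1,3)
reduced (well bottom): (2,-1,3) with a≤c, −a<b≤a
well minimum = a = 2

2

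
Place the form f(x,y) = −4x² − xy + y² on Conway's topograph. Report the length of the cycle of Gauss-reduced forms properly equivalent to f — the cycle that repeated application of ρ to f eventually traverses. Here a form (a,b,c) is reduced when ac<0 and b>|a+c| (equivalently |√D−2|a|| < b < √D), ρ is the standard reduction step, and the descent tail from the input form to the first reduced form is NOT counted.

D = 17, ⌊√D⌋ = 4
descent: ρ → (1,3,-2)  [lands on river]
river: ρ → (-2,1,2)
river: ρ → (2,3,-1)
river: ρ → (-1,3,2)
river: ρ → (2,1,-2)
river: ρ → (-2,3,1)
ρ-cycle length = 6 (tail of 1 descent step not counted)

6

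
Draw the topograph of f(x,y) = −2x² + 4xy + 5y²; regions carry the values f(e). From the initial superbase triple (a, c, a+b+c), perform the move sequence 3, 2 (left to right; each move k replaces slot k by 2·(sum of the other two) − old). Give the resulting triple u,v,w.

start (-2,5,7) = (f(1,0),f(0,1),f(1,1))
replace slot 3: 2·((-2)+5) − 7 = -1 → (-2,5,-1)
replace slot 2: 2·((-2)+(-1)) − 5 = -11 → (-2,-11,-1)

-2,-11,-1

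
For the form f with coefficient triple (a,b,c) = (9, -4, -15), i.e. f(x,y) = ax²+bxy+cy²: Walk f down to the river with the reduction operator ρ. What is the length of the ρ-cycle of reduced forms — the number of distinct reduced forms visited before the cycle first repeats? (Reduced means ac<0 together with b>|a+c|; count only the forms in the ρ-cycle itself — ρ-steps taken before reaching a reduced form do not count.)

D = 556, ⌊√D⌋ = 23
descent: ρ → (-15,4,9)
descent: ρ → (9,14,-10)  [lands on river]
river: ρ → (-10,6,13)
river: ρ → (13,20,-3)
river: ρ → (-3,22,6)
river: ρ → (6,14,-15)
river: ρ → (-15,16,5)
river: ρ → (5,14,-18)
river: ρ → (-18,22,1)
river: ρ → (1,22,-18)
river: ρ → (-18,14,5)
river: ρ → (5,16,-15)
river: ρ → (-15,14,6)
river: ρ → (6,22,-3)
river: ρ → (-3,20,13)
river: ρ → (13,6,-10)
river: ρ → (-10,14,9)
river: ρ → (9,22,-2)
river: ρ → (-2,22,9)
ρ-cycle length = 18 (tail of 2 descent steps not counted)

18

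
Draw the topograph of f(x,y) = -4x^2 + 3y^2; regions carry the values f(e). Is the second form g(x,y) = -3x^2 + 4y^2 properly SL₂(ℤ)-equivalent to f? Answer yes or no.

D₁ = 48, D₂ = 48
river cycle of f (length 2): (3, 6, -1), (-1, 6, 3)
river cycle of g (length 2): (-3, 6, 1), (1, 6, -3)
cycles differ ⇒ inequivalent

no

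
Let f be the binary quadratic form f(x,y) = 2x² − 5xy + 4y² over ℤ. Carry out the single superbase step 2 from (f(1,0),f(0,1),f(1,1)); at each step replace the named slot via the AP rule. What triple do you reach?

start (2,4,1) = (f(1,0),f(0,1),f(1,1))
replace slot 2: 2·(2+1) − 4 = 2 → (2,2,1)

2,2,1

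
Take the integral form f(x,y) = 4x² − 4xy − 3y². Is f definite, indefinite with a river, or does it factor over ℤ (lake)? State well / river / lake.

D = b²−4ac = (-4)² − 4·4·(-3) = 64
D = 8² is a perfect square ⇒ form factors over ℤ ⇒ lakes

lake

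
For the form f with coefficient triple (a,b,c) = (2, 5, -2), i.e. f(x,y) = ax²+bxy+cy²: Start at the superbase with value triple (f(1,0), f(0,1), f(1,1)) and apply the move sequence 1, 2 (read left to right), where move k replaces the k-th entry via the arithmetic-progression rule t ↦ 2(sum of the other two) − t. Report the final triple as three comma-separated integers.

start (2,-2,5) = (f(1,0),f(0,1),f(1,1))
replace slot 1: 2·((-2)+5) − 2 = 4 → (4,-2,5)
replace slot 2: 2·(4+5) − (-2) = 20 → (4,20,5)

4,20,5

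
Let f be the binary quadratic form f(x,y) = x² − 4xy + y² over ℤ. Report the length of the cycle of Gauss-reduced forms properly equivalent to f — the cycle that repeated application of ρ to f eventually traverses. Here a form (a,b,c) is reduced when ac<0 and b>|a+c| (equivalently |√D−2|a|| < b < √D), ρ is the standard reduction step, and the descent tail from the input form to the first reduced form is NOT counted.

D = 12, ⌊√D⌋ = 3
descent: ρ → (1,2,-2)  [lands on river]
river: ρ → (-2,2,1)
ρ-cycle length = 2 (tail of 1 descent step not counted)

2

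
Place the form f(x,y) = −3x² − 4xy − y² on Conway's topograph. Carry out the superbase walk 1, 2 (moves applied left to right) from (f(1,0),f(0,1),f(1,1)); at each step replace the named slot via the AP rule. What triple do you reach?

start (-3,-1,-8) = (f(1,0),f(0,1),f(1,1))
replace slot 1: 2·((-1)+(-8)) − (-3) = -15 → (-15,-1,-8)
replace slot 2: 2·((-15)+(-8)) − (-1) = -45 → (-15,-45,-8)

-15,-45,-8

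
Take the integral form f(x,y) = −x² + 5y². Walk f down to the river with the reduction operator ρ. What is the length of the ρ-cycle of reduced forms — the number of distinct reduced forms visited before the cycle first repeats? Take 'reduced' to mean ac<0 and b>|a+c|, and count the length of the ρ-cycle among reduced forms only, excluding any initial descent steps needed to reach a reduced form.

D = 20, ⌊√D⌋ = 4
descent: ρ → (5,0,-1)
descent: ρ → (-1,4,1)  [lands on river]
river: ρ → (1,4,-1)
ρ-cycle length = 2 (tail of 2 descent steps not counted)

2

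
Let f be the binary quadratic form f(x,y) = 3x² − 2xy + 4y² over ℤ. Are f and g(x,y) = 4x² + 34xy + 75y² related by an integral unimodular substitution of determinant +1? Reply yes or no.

D₁ = -44, D₂ = -44
f: reduced (well bottom): (3,-2,4) with a≤c, −a<b≤a
g: translate: b→2 (≡34 mod 8), so (4,34,75)→(4,2,3)
g: flip: (4,2,3)→(3,-2,4)
g: reduced (well bottom): (3,-2,4) with a≤c, −a<b≤a
reduced forms (3, -2, 4) vs (3, -2, 4) ⇒ equivalent

yes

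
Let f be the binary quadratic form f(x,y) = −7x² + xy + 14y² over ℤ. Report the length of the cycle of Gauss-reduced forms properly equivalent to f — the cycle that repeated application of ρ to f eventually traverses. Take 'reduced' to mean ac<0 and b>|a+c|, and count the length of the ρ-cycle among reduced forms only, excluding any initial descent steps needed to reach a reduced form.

D = 393, ⌊√D⌋ = 19
descent: ρ → (14,-1,-7)
descent: ρ → (-7,15,6)  [lands on river]
river: ρ → (6,9,-13)
river: ρ → (-13,17,2)
river: ρ → (2,19,-4)
river: ρ → (-4,13,14)
river: ρ → (14,15,-3)
river: ρ → (-3,15,14)
river: ρ → (14,13,-4)
river: ρ → (-4,19,2)
river: ρ → (2,17,-13)
river: ρ → (-13,9,6)
river: ρ → (6,15,-7)
river: ρ → (-7,13,8)
river: ρ → (8,19,-1)
river: ρ → (-1,19,8)
river: ρ → (8,13,-7)
ρ-cycle length = 16 (tail of 2 descent steps not counted)

16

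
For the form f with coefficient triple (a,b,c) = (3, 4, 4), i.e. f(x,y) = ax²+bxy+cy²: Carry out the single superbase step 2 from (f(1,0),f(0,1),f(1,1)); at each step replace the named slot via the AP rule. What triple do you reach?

start (3,4,11) = (f(1,0),f(0,1),f(1,1))
replace slot 2: 2·(3+11) − 4 = 24 → (3,24,11)

3,24,11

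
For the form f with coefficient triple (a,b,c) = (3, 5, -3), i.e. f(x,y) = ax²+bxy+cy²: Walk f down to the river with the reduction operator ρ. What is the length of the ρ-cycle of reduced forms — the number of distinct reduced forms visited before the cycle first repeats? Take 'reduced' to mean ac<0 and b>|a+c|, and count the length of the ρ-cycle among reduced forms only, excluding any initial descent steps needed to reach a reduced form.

D = 61, ⌊√D⌋ = 7
river: ρ → (-3,7,1)
river: ρ → (1,7,-3)
river: ρ → (-3,5,3)
river: ρ → (3,7,-1)
river: ρ → (-1,7,3)
river: ρ → (3,5,-3)
ρ-cycle length = 6 (tail of 0 descent steps not counted)

6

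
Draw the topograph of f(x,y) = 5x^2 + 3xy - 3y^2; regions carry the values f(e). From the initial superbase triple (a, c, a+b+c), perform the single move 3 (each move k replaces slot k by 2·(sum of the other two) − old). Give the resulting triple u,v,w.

start (5,-3,5) = (f(1,0),f(0,1),f(1,1))
replace slot 3: 2·(5+(-3)) − 5 = -1 → (5,-3,-1)

5,-3,-1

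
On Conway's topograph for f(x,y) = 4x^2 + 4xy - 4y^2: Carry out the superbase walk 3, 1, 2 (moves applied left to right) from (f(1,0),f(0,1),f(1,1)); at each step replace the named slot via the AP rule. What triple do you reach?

start (4,-4,4) = (f(1,0),f(0,1),f(1,1))
replace slot 3: 2·(4+(-4)) − 4 = -4 → (4,-4,-4)
replace slot 1: 2·((-4)+(-4)) − 4 = -20 → (-20,-4,-4)
replace slot 2: 2·((-20)+(-4)) − (-4) = -44 → (-20,-44,-4)

-20,-44,-4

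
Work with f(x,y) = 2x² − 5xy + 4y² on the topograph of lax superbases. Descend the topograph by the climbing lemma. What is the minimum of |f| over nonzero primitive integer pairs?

translate: b→-1 (≡-5 mod 4), so (2,-5,4)→(2,-1,1)
flip: (2,-1,1)→(1,1,2)
reduced (well bottom): (1,1,2) with a≤c, −a<b≤a
well minimum = a = 1

1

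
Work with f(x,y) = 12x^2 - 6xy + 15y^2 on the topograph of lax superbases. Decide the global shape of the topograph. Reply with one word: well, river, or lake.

D = b²−4ac = (-6)² − 4·12·15 = -684
D < 0 ⇒ definite ⇒ every region one sign ⇒ single well

well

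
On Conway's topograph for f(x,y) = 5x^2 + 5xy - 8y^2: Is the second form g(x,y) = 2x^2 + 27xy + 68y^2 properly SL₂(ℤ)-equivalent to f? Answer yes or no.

D₁ = 185, D₂ = 185
river cycle of f (length 10): (-8, 11, 2), (2, 13, -2), (-2, 11, 8), (8, 5, -5), (-5, 5, 8), (8, 11, -2), (-2, 13, 2), (2, 11, -8), (-8, 5, 5), (5, 5, -8)
river cycle of g (length 10): (2, 11, -8), (-8, 5, 5), (5, 5, -8), (-8, 11, 2), (2, 13, -2), (-2, 11, 8), (8, 5, -5), (-5, 5, 8), (8, 11, -2), (-2, 13, 2)
cycles coincide ⇒ equivalent

yes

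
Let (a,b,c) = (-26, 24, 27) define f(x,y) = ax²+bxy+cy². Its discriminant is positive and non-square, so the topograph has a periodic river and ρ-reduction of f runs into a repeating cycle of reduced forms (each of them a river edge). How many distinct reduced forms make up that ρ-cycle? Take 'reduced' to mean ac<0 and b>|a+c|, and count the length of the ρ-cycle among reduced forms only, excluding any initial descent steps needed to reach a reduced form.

D = 3384, ⌊√D⌋ = 58
river: ρ → (27,30,-23)
river: ρ → (-23,16,34)
river: ρ → (34,52,-5)
river: ρ → (-5,58,1)
river: ρ → (1,58,-5)
river: ρ → (-5,52,34)
river: ρ → (34,16,-23)
river: ρ → (-23,30,27)
river: ρ → (27,24,-26)
river: ρ → (-26,28,25)
river: ρ → (25,22,-29)
river: ρ → (-29,36,18)
river: ρ → (18,36,-29)
river: ρ → (-29,22,25)
river: ρ → (25,28,-26)
river: ρ → (-26,24,27)
ρ-cycle length = 16 (tail of 0 descent steps not counted)

16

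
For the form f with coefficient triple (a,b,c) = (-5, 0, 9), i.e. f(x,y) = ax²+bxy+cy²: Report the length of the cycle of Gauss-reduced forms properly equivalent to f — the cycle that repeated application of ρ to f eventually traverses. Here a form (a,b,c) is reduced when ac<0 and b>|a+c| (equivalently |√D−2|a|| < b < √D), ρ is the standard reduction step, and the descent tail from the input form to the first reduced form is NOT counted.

D = 180, ⌊√D⌋ = 13
descent: ρ → (9,0,-5)
descent: ρ → (-5,10,4)  [lands on river]
river: ρ → (4,6,-9)
river: ρ → (-9,12,1)
river: ρ → (1,12,-9)
river: ρ → (-9,6,4)
river: ρ → (4,10,-5)
ρ-cycle length = 6 (tail of 2 descent steps not counted)

6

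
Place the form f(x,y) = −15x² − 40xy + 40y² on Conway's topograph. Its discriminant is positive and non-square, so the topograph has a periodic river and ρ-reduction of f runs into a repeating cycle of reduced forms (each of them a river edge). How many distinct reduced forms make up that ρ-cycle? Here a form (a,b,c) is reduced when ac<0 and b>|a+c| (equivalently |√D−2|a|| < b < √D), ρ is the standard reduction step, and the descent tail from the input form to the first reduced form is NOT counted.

D = 4000, ⌊√D⌋ = 63
descent: ρ → (40,40,-15)  [lands on river]
river: ρ → (-15,50,25)
river: ρ → (25,50,-15)
river: ρ → (-15,40,40)
ρ-cycle length = 4 (tail of 1 descent step not counted)

4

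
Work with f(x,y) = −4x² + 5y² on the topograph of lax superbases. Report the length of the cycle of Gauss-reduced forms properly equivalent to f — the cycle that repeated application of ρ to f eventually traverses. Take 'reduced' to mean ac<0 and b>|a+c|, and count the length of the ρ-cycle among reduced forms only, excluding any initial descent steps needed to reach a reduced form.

D = 80, ⌊√D⌋ = 8
descent: ρ → (5,0,-4)
descent: ρ → (-4,8,1)  [lands on river]
river: ρ → (1,8,-4)
ρ-cycle length = 2 (tail of 2 descent steps not counted)

2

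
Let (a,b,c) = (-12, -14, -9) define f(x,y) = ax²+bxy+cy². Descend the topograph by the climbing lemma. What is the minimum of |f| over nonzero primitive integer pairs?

translate: b→-10 (≡14 mod 24), so (12,14,9)→(12,-10,7)
flip: (12,-10,7)→(7,10,12)
translate: b→-4 (≡10 mod 14), so (7,10,12)→(7,-4,9)
reduced (well bottom): (7,-4,9) with a≤c, −a<b≤a
well minimum |f| = |-7| = 7 (negative-definite)

7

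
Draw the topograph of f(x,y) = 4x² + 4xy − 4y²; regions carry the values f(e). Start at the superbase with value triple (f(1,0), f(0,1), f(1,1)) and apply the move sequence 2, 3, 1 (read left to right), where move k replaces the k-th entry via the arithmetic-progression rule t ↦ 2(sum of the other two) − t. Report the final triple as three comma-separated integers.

start (4,-4,4) = (f(1,0),f(0,1),f(1,1))
replace slot 2: 2·(4+4) − (-4) = 20 → (4,20,4)
replace slot 3: 2·(4+20) − 4 = 44 → (4,20,44)
replace slot 1: 2·(20+44) − 4 = 124 → (124,20,44)

124,20,44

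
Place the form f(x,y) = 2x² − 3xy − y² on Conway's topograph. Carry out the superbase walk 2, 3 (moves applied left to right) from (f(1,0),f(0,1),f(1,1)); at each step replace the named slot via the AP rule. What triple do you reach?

start (2,-1,-2) = (f(1,0),f(0,1),f(1,1))
replace slot 2: 2·(2+(-2)) − (-1) = 1 → (2,1,-2)
replace slot 3: 2·(2+1) − (-2) = 8 → (2,1,8)

2,1,8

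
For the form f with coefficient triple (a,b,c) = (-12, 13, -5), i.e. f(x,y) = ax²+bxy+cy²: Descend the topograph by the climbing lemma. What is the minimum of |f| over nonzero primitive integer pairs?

translate: b→11 (≡-13 mod 24), so (12,-13,5)→(12,11,4)
flip: (12,11,4)→(4,-11,12)
translate: b→-3 (≡-11 mod 8), so (4,-11,12)→(4,-3,5)
reduced (well bottom): (4,-3,5) with a≤c, −a<b≤a
well minimum |f| = |-4| = 4 (negative-definite)

4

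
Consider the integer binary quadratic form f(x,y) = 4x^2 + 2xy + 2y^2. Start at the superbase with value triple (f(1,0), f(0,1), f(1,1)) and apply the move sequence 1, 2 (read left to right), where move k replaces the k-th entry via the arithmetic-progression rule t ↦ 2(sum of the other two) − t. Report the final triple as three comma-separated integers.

start (4,2,8) = (f(1,0),f(0,1),f(1,1))
replace slot 1: 2·(2+8) − 4 = 16 → (16,2,8)
replace slot 2: 2·(16+8) − 2 = 46 → (16,46,8)

16,46,8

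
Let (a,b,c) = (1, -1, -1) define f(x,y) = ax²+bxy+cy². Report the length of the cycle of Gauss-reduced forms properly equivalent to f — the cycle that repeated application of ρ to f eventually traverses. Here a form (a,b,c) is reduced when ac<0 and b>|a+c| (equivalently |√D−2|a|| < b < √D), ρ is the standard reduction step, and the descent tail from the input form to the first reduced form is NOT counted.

D = 5, ⌊√D⌋ = 2
descent: ρ → (-1,1,1)  [lands on river]
river: ρ → (1,1,-1)
ρ-cycle length = 2 (tail of 1 descent step not counted)

2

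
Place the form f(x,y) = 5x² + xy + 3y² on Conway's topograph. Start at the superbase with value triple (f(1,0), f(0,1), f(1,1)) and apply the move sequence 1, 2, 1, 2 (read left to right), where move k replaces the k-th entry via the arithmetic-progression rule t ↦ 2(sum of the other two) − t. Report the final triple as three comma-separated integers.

start (5,3,9) = (f(1,0),f(0,1),f(1,1))
replace slot 1: 2·(3+9) − 5 = 19 → (19,3,9)
replace slot 2: 2·(19+9) − 3 = 53 → (19,53,9)
replace slot 1: 2·(53+9) − 19 = 105 → (105,53,9)
replace slot 2: 2·(105+9) − 53 = 175 → (105,175,9)

105,175,9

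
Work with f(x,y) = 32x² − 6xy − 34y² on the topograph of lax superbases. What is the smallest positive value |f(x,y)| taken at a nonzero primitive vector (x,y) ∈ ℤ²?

descent: ρ → (-34,6,32)  [lands on river]
river: ρ → (32,58,-8)
river: ρ → (-8,54,46)
river: ρ → (46,38,-16)
river: ρ → (-16,58,16)
river: ρ → (16,38,-46)
river: ρ → (-46,54,8)
river: ρ → (8,58,-32)
river: ρ → (-32,6,34)
river: ρ → (34,62,-4)
river: ρ → (-4,66,2)
river: ρ → (2,66,-4)
river: ρ → (-4,62,34)
river: ρ → (34,6,-32)
river: ρ → (-32,58,8)
river: ρ → (8,54,-46)
river: ρ → (-46,38,16)
river: ρ → (16,58,-16)
river: ρ → (-16,38,46)
river: ρ → (46,54,-8)
river: ρ → (-8,58,32)
river: ρ → (32,6,-34)
river: ρ → (-34,62,4)
river: ρ → (4,66,-2)
river: ρ → (-2,66,4)
river: ρ → (4,62,-34)
closes: descent 1, river 26
min |a| on river = 2

2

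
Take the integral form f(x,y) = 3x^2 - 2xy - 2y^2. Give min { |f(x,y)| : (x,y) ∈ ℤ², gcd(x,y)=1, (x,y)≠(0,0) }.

descent: ρ → (-2,2,3)  [lands on river]
river: ρ → (3,4,-1)
river: ρ → (-1,4,3)
river: ρ → (3,2,-2)
closes: descent 1, river 4
min |a| on river = 1

1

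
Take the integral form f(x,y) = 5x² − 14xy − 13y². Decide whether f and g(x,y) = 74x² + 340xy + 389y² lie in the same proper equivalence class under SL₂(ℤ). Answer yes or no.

D₁ = 456, D₂ = 456
river cycle of f (length 10): (-13, 14, 5), (5, 16, -10), (-10, 4, 11), (11, 18, -3), (-3, 18, 11), (11, 4, -10), (-10, 16, 5), (5, 14, -13), (-13, 12, 6), (6, 12, -13)
river cycle of g (length 10): (5, 16, -10), (-10, 4, 11), (11, 18, -3), (-3, 18, 11), (11, 4, -10), (-10, 16, 5), (5, 14, -13), (-13, 12, 6), (6, 12, -13), (-13, 14, 5)
cycles coincide ⇒ equivalent

yes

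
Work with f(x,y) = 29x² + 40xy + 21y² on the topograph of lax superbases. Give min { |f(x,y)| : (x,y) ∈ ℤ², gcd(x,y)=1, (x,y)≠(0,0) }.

translate: b→-18 (≡40 mod 58), so (29,40,21)→(29,-18,10)
flip: (29,-18,10)→(10,18,29)
translate: b→-2 (≡18 mod 20), so (10,18,29)→(10,-2,21)
reduced (well bottom): (10,-2,21) with a≤c, −a<b≤a
well minimum = a = 10

10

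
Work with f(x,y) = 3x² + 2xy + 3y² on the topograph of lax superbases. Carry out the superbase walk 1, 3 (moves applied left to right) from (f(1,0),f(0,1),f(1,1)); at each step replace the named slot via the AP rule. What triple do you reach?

start (3,3,8) = (f(1,0),f(0,1),f(1,1))
replace slot 1: 2·(3+8) − 3 = 19 → (19,3,8)
replace slot 3: 2·(19+3) − 8 = 36 → (19,3,36)

19,3,36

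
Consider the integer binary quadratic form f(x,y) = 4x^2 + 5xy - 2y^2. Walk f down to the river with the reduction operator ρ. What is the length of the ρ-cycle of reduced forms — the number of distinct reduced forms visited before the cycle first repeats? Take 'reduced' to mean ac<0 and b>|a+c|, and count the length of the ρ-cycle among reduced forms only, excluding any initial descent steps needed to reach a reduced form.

D = 57, ⌊√D⌋ = 7
river: ρ → (-2,7,1)
river: ρ → (1,7,-2)
river: ρ → (-2,5,4)
river: ρ → (4,3,-3)
river: ρ → (-3,3,4)
river: ρ → (4,5,-2)
ρ-cycle length = 6 (tail of 0 descent steps not counted)

6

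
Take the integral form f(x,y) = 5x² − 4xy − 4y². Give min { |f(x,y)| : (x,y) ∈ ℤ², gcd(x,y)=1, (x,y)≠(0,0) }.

descent: ρ → (-4,4,5)  [lands on river]
river: ρ → (5,6,-3)
river: ρ → (-3,6,5)
river: ρ → (5,4,-4)
closes: descent 1, river 4
min |a| on river = 3

3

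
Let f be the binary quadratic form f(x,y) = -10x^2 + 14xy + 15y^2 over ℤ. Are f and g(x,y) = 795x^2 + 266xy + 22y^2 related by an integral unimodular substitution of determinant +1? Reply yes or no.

D₁ = 796, D₂ = 796
river cycle of f (length 20): (15, 16, -9), (-9, 20, 11), (11, 24, -5), (-5, 26, 6), (6, 22, -13), (-13, 4, 15), (15, 26, -2), (-2, 26, 15), (15, 4, -13), (-13, 22, 6), … (10 more)
river cycle of g (length 20): (-9, 20, 11), (11, 24, -5), (-5, 26, 6), (6, 22, -13), (-13, 4, 15), (15, 26, -2), (-2, 26, 15), (15, 4, -13), (-13, 22, 6), (6, 26, -5), … (10 more)
cycles coincide ⇒ equivalent

yes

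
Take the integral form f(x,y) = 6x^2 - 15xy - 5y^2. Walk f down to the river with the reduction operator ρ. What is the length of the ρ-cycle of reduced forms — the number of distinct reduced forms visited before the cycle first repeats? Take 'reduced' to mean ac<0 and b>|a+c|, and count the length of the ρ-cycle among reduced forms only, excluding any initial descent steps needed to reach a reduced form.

D = 345, ⌊√D⌋ = 18
descent: ρ → (-5,15,6)  [lands on river]
river: ρ → (6,9,-11)
river: ρ → (-11,13,4)
river: ρ → (4,11,-14)
river: ρ → (-14,17,1)
river: ρ → (1,17,-14)
river: ρ → (-14,11,4)
river: ρ → (4,13,-11)
river: ρ → (-11,9,6)
river: ρ → (6,15,-5)
ρ-cycle length = 10 (tail of 1 descent step not counted)

10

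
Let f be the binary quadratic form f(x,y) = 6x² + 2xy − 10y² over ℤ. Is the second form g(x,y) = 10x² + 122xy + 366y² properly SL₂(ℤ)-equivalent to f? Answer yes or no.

D₁ = 244, D₂ = 244
river cycle of f (length 6): (6, 14, -2), (-2, 14, 6), (6, 10, -6), (-6, 14, 2), (2, 14, -6), (-6, 10, 6)
river cycle of g (length 6): (-6, 10, 6), (6, 14, -2), (-2, 14, 6), (6, 10, -6), (-6, 14, 2), (2, 14, -6)
cycles coincide ⇒ equivalent

yes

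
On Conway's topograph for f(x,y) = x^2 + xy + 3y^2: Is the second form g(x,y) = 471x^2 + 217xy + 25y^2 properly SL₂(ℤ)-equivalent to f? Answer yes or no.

D₁ = -11, D₂ = -11
f: reduced (well bottom): (1,1,3) with a≤c, −a<b≤a
g: flip: (471,217,25)→(25,-217,471)
g: translate: b→-17 (≡-217 mod 50), so (25,-217,471)→(25,-17,3)
g: flip: (25,-17,3)→(3,17,25)
g: translate: b→-1 (≡17 mod 6), so (3,17,25)→(3,-1,1)
g: flip: (3,-1,1)→(1,1,3)
g: reduced (well bottom): (1,1,3) with a≤c, −a<b≤a
reduced forms (1, 1, 3) vs (1, 1, 3) ⇒ equivalent

yes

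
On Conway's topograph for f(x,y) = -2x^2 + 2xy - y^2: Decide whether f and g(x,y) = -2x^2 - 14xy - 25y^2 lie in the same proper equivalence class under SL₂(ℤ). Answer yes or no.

D₁ = -4, D₂ = -4
f is negative-definite; reduce −f:
−f: translate: b→2 (≡-2 mod 4), so (2,-2,1)→(2,2,1)
−f: flip: (2,2,1)→(1,-2,2)
−f: translate: b→0 (≡-2 mod 2), so (1,-2,2)→(1,0,1)
−f: reduced (well bottom): (1,0,1) with a≤c, −a<b≤a
flip sign back: reduced form of f is (-1,0,-1)
g is negative-definite; reduce −g:
−g: translate: b→2 (≡14 mod 4), so (2,14,25)→(2,2,1)
−g: flip: (2,2,1)→(1,-2,2)
−g: translate: b→0 (≡-2 mod 2), so (1,-2,2)→(1,0,1)
−g: reduced (well bottom): (1,0,1) with a≤c, −a<b≤a
flip sign back: reduced form of g is (-1,0,-1)
reduced forms (-1, 0, -1) vs (-1, 0, -1) ⇒ equivalent

yes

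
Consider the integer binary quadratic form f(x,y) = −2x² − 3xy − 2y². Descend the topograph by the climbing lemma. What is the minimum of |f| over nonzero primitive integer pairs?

translate: b→-1 (≡3 mod 4), so (2,3,2)→(2,-1,1)
flip: (2,-1,1)→(1,1,2)
reduced (well bottom): (1,1,2) with a≤c, −a<b≤a
well minimum |f| = |-1| = 1 (negative-definite)

1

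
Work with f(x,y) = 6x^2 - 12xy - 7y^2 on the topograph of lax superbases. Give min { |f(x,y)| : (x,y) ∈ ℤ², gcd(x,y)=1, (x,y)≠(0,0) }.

descent: ρ → (-7,12,6)  [lands on river]
river: ρ → (6,12,-7)
river: ρ → (-7,16,2)
river: ρ → (2,16,-7)
closes: descent 1, river 4
min |a| on river = 2

2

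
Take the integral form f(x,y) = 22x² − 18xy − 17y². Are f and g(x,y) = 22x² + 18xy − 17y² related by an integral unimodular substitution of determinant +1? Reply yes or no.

D₁ = 1820, D₂ = 1820
river cycle of f (length 8): (-17, 18, 22), (22, 26, -13), (-13, 26, 22), (22, 18, -17), (-17, 16, 23), (23, 30, -10), (-10, 30, 23), (23, 16, -17)
river cycle of g (length 8): (-17, 16, 23), (23, 30, -10), (-10, 30, 23), (23, 16, -17), (-17, 18, 22), (22, 26, -13), (-13, 26, 22), (22, 18, -17)
cycles coincide ⇒ equivalent

yes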